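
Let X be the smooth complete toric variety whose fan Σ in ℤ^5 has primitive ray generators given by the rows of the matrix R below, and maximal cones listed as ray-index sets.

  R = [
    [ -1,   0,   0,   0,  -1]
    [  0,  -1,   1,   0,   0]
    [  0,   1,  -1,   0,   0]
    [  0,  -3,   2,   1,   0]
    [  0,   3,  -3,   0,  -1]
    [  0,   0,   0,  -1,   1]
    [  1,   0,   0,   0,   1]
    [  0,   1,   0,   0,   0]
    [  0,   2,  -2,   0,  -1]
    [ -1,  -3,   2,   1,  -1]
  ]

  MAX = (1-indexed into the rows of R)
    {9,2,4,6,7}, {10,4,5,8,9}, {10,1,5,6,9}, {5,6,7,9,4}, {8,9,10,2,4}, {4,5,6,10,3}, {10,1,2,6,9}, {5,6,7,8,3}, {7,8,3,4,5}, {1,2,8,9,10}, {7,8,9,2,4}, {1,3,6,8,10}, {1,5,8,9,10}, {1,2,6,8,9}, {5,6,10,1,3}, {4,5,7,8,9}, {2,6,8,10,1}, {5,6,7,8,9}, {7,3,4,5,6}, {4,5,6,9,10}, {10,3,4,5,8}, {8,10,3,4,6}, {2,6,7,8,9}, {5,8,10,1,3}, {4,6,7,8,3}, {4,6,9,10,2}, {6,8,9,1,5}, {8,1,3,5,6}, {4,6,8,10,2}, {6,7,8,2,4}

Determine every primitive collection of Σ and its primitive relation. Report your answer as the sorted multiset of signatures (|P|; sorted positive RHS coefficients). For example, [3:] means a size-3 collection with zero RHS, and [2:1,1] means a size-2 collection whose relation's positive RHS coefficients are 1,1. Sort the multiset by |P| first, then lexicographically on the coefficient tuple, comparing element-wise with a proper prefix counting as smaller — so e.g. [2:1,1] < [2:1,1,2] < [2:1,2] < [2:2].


10 collections generate NE(X_Σ); each relation:

  P = {1,7}:  v_{1} + v_{7} = 0  ⟹  sig = [2:]
  P = {2,3}:  v_{2} + v_{3} = 0  ⟹  sig = [2:]
  P = {1,4}:  v_{1} + v_{4} = v_{10}  ⟹  sig = [2:1]
  P = {2,5}:  v_{2} + v_{5} = v_{9}  ⟹  sig = [2:1]
  P = {3,9}:  v_{3} + v_{9} = v_{5}  ⟹  sig = [2:1]
  P = {7,10}:  v_{7} + v_{10} = v_{4}  ⟹  sig = [2:1]
  P = {4,6,8,9}:  v_{4} + v_{6} + v_{8} + v_{9} = 0  ⟹  sig = [4:]
  P = {4,5,6,8}:  v_{4} + v_{5} + v_{6} + v_{8} = v_{3}  ⟹  sig = [4:1]
  P = {6,8,9,10}:  v_{6} + v_{8} + v_{9} + v_{10} = v_{1}  ⟹  sig = [4:1]
  P = {5,6,8,10}:  v_{5} + v_{6} + v_{8} + v_{10} = v_{1} + v_{3}  ⟹  sig = [4:1,1]

Signatures (|P|; sorted positive RHS coefficients), sorted:
[[2:], [2:], [2:1], [2:1], [2:1], [2:1], [4:], [4:1], [4:1], [4:1,1]]


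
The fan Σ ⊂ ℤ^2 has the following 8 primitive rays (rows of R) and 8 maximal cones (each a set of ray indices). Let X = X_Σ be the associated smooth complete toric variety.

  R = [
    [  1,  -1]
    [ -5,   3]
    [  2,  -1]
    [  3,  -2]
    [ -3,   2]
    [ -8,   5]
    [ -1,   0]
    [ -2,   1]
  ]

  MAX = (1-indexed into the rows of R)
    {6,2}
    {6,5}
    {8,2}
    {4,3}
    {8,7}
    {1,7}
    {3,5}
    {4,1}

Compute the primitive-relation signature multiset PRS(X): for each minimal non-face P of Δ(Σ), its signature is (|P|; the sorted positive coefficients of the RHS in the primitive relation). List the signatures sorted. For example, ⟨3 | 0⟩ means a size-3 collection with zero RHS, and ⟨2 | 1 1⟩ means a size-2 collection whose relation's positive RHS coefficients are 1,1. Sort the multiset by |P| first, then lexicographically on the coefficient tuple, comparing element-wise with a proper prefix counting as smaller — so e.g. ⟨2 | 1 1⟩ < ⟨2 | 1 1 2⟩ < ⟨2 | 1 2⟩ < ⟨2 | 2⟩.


20 collections generate NE(X_Σ); each relation:

  • {3,8}:  v_{3} + v_{8} = 0  →  sig = ⟨2 | 0⟩
  • {4,5}:  v_{4} + v_{5} = 0  →  sig = ⟨2 | 0⟩
  • {1,3}:  v_{1} + v_{3} = v_{4}  →  sig = ⟨2 | 1⟩
  • {1,5}:  v_{1} + v_{5} = v_{8}  →  sig = ⟨2 | 1⟩
  • {1,8}:  v_{1} + v_{8} = v_{7}  →  sig = ⟨2 | 1⟩
  • {2,3}:  v_{2} + v_{3} = v_{5}  →  sig = ⟨2 | 1⟩
  • {2,4}:  v_{2} + v_{4} = v_{8}  →  sig = ⟨2 | 1⟩
  • {2,5}:  v_{2} + v_{5} = v_{6}  →  sig = ⟨2 | 1⟩
  • {3,7}:  v_{3} + v_{7} = v_{1}  →  sig = ⟨2 | 1⟩
  • {4,6}:  v_{4} + v_{6} = v_{2}  →  sig = ⟨2 | 1⟩
  • {4,8}:  v_{4} + v_{8} = v_{1}  →  sig = ⟨2 | 1⟩
  • {5,8}:  v_{5} + v_{8} = v_{2}  →  sig = ⟨2 | 1⟩
  • {1,6}:  v_{1} + v_{6} = v_{2} + v_{8}  →  sig = ⟨2 | 1 1⟩
  • {6,7}:  v_{6} + v_{7} = v_{2} + 2·v_{8}  →  sig = ⟨2 | 1 2⟩
  • {1,2}:  v_{1} + v_{2} = 2·v_{8}  →  sig = ⟨2 | 2⟩
  • {3,6}:  v_{3} + v_{6} = 2·v_{5}  →  sig = ⟨2 | 2⟩
  • {4,7}:  v_{4} + v_{7} = 2·v_{1}  →  sig = ⟨2 | 2⟩
  • {5,7}:  v_{5} + v_{7} = 2·v_{8}  →  sig = ⟨2 | 2⟩
  • {6,8}:  v_{6} + v_{8} = 2·v_{2}  →  sig = ⟨2 | 2⟩
  • {2,7}:  v_{2} + v_{7} = 3·v_{8}  →  sig = ⟨2 | 3⟩

Sorted signature multiset PRS(X):
{ ⟨2 | 0⟩ ×2,  ⟨2 | 1⟩ ×10,  ⟨2 | 1 1⟩,  ⟨2 | 1 2⟩,  ⟨2 | 2⟩ ×5,  ⟨2 | 3⟩ }


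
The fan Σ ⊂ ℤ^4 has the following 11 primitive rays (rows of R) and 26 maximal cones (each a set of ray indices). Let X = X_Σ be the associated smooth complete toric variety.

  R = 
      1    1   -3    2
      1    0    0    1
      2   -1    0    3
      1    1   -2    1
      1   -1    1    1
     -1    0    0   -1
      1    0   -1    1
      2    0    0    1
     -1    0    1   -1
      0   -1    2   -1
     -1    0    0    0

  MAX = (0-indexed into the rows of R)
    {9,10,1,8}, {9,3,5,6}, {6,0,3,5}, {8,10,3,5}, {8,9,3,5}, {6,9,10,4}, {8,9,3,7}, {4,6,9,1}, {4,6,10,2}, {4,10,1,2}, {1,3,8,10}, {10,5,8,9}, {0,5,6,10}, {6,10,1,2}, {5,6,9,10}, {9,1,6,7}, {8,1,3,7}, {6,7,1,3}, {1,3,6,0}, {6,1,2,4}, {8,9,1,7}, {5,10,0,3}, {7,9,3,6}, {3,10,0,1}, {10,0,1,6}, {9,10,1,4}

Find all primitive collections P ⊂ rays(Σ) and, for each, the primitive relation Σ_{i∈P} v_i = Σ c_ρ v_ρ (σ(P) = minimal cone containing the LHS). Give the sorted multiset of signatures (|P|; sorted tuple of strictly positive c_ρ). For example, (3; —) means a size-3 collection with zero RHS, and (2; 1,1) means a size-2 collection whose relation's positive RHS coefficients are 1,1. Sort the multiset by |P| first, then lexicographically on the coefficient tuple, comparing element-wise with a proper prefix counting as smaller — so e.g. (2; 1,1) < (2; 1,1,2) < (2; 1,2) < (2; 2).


Δ(Σ) — 11 vertices, 23 min non-faces:

  P = {1,5}:  v_{1} + v_{5} = 0  →  sig = (2; —)
  P = {6,8}:  v_{6} + v_{8} = 0  →  sig = (2; —)
  P = {0,9}:  v_{0} + v_{9} = v_{6}  →  sig = (2; 1)
  P = {7,10}:  v_{7} + v_{10} = v_{1}  →  sig = (2; 1)
  P = {0,8}:  v_{0} + v_{8} = v_{3} + v_{10}  →  sig = (2; 1,1)
  P = {3,4}:  v_{3} + v_{4} = v_{1} + v_{6}  →  sig = (2; 1,1)
  P = {5,7}:  v_{5} + v_{7} = v_{3} + v_{9}  →  sig = (2; 1,1)
  P = {0,7}:  v_{0} + v_{7} = v_{1} + v_{3} + v_{6}  →  sig = (2; 1,1,1)
  P = {2,5}:  v_{2} + v_{5} = v_{4} + v_{6} + v_{10}  →  sig = (2; 1,1,1)
  P = {2,8}:  v_{2} + v_{8} = v_{1} + v_{4} + v_{10}  →  sig = (2; 1,1,1)
  P = {4,5}:  v_{4} + v_{5} = v_{6} + v_{9} + v_{10}  →  sig = (2; 1,1,1)
  P = {4,8}:  v_{4} + v_{8} = v_{1} + v_{9} + v_{10}  →  sig = (2; 1,1,1)
  P = {0,4}:  v_{0} + v_{4} = v_{1} + 2·v_{6} + v_{10}  →  sig = (2; 1,1,2)
  P = {2,7}:  v_{2} + v_{7} = 2·v_{1} + v_{4} + v_{6}  →  sig = (2; 1,1,2)
  P = {4,7}:  v_{4} + v_{7} = 2·v_{1} + v_{6} + v_{9}  →  sig = (2; 1,1,2)
  P = {2,3}:  v_{2} + v_{3} = 2·v_{1} + 2·v_{6} + v_{10}  →  sig = (2; 1,2,2)
  P = {2,9}:  v_{2} + v_{9} = 2·v_{4}  →  sig = (2; 2)
  P = {0,2}:  v_{0} + v_{2} = 2·v_{1} + 3·v_{6} + 2·v_{10}  →  sig = (2; 2,2,3)
  P = {3,9,10}:  v_{3} + v_{9} + v_{10} = 0  →  sig = (3; —)
  P = {1,3,9}:  v_{1} + v_{3} + v_{9} = v_{7}  →  sig = (3; 1)
  P = {3,6,10}:  v_{3} + v_{6} + v_{10} = v_{0}  →  sig = (3; 1)
  P = {1,4,6,10}:  v_{1} + v_{4} + v_{6} + v_{10} = v_{2}  →  sig = (4; 1)
  P = {1,6,9,10}:  v_{1} + v_{6} + v_{9} + v_{10} = v_{4}  →  sig = (4; 1)

Signatures (|P|; sorted positive RHS coefficients), sorted:
    |P|=2: 18 collections, coeffs (), (), (1), (1), (1,1), (1,1), (1,1), (1,1,1), (1,1,1), (1,1,1), (1,1,1), (1,1,1), (1,1,2), (1,1,2), (1,1,2), (1,2,2), (2), (2,2,3)
    |P|=3: 3 collections, coeffs (), (1), (1)
    |P|=4: 2 collections, coeffs (1), (1)


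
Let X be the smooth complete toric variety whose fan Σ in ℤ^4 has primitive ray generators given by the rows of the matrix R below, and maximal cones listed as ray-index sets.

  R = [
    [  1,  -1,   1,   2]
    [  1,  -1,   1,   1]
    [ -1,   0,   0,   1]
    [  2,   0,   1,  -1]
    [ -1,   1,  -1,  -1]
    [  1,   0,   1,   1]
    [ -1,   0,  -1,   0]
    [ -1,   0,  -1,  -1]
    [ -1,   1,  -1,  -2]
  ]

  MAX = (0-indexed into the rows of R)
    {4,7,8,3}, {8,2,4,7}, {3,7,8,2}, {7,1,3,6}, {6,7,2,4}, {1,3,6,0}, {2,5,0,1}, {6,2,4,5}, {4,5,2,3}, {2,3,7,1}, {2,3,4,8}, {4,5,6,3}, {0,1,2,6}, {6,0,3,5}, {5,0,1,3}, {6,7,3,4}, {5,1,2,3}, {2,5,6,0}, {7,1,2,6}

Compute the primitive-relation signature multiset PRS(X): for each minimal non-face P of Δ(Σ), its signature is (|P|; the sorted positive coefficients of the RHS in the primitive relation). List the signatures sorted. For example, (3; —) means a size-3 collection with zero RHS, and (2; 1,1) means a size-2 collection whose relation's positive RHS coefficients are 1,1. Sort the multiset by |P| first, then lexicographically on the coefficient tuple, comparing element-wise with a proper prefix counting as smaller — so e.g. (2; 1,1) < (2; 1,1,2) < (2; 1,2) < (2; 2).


12 collections generate NE(X_Σ); each relation:

  {0,8}:  v_{0} + v_{8} = 0  so sig = (2; —)
  {1,4}:  v_{1} + v_{4} = 0  so sig = (2; —)
  {5,7}:  v_{5} + v_{7} = 0  so sig = (2; —)
  {0,4}:  v_{0} + v_{4} = v_{5} + v_{6}  so sig = (2; 1,1)
  {0,7}:  v_{0} + v_{7} = v_{1} + v_{6}  so sig = (2; 1,1)
  {6,8}:  v_{6} + v_{8} = v_{4} + v_{7}  so sig = (2; 1,1)
  {1,8}:  v_{1} + v_{8} = v_{2} + v_{3} + v_{7}  so sig = (2; 1,1,1)
  {5,8}:  v_{5} + v_{8} = v_{2} + v_{3} + v_{4}  so sig = (2; 1,1,1)
  {2,3,6}:  v_{2} + v_{3} + v_{6} = 0  so sig = (3; —)
  {1,5,6}:  v_{1} + v_{5} + v_{6} = v_{0}  so sig = (3; 1)
  {0,2,3}:  v_{0} + v_{2} + v_{3} = v_{1} + v_{5}  so sig = (3; 1,1)
  {2,3,4,7}:  v_{2} + v_{3} + v_{4} + v_{7} = v_{8}  so sig = (4; 1)

Signatures (|P|; sorted positive RHS coefficients), sorted:
    (2; —)
    (2; —)
    (2; —)
    (2; 1,1)
    (2; 1,1)
    (2; 1,1)
    (2; 1,1,1)
    (2; 1,1,1)
    (3; —)
    (3; 1)
    (3; 1,1)
    (4; 1)


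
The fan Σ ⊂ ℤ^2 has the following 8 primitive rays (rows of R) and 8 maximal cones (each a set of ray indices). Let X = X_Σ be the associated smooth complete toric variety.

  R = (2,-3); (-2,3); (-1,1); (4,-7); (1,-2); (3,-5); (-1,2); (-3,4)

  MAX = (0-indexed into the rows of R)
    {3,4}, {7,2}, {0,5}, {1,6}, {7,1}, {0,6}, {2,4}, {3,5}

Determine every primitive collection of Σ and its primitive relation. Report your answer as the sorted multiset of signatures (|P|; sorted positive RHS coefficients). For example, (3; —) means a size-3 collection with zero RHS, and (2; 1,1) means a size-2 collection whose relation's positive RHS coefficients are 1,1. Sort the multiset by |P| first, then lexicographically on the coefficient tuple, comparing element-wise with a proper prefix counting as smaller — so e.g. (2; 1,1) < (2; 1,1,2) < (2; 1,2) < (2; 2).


Σ has 20 primitive collections:

  • {0,1}:  v_{0} + v_{1} = 0  so sig = (2; —)
  • {4,6}:  v_{4} + v_{6} = 0  so sig = (2; —)
  • {0,2}:  v_{0} + v_{2} = v_{4}  so sig = (2; 1)
  • {0,4}:  v_{0} + v_{4} = v_{5}  so sig = (2; 1)
  • {0,7}:  v_{0} + v_{7} = v_{2}  so sig = (2; 1)
  • {1,2}:  v_{1} + v_{2} = v_{7}  so sig = (2; 1)
  • {1,4}:  v_{1} + v_{4} = v_{2}  so sig = (2; 1)
  • {1,5}:  v_{1} + v_{5} = v_{4}  so sig = (2; 1)
  • {2,6}:  v_{2} + v_{6} = v_{1}  so sig = (2; 1)
  • {3,6}:  v_{3} + v_{6} = v_{5}  so sig = (2; 1)
  • {4,5}:  v_{4} + v_{5} = v_{3}  so sig = (2; 1)
  • {5,6}:  v_{5} + v_{6} = v_{0}  so sig = (2; 1)
  • {5,7}:  v_{5} + v_{7} = v_{2} + v_{4}  so sig = (2; 1,1)
  • {3,7}:  v_{3} + v_{7} = v_{2} + 2·v_{4}  so sig = (2; 1,2)
  • {0,3}:  v_{0} + v_{3} = 2·v_{5}  so sig = (2; 2)
  • {1,3}:  v_{1} + v_{3} = 2·v_{4}  so sig = (2; 2)
  • {2,5}:  v_{2} + v_{5} = 2·v_{4}  so sig = (2; 2)
  • {4,7}:  v_{4} + v_{7} = 2·v_{2}  so sig = (2; 2)
  • {6,7}:  v_{6} + v_{7} = 2·v_{1}  so sig = (2; 2)
  • {2,3}:  v_{2} + v_{3} = 3·v_{4}  so sig = (2; 3)

Hence PRS(X_Σ) =
[(2; —), (2; —), (2; 1), (2; 1), (2; 1), (2; 1), (2; 1), (2; 1), (2; 1), (2; 1), (2; 1), (2; 1), (2; 1,1), (2; 1,2), (2; 2), (2; 2), (2; 2), (2; 2), (2; 2), (2; 3)]


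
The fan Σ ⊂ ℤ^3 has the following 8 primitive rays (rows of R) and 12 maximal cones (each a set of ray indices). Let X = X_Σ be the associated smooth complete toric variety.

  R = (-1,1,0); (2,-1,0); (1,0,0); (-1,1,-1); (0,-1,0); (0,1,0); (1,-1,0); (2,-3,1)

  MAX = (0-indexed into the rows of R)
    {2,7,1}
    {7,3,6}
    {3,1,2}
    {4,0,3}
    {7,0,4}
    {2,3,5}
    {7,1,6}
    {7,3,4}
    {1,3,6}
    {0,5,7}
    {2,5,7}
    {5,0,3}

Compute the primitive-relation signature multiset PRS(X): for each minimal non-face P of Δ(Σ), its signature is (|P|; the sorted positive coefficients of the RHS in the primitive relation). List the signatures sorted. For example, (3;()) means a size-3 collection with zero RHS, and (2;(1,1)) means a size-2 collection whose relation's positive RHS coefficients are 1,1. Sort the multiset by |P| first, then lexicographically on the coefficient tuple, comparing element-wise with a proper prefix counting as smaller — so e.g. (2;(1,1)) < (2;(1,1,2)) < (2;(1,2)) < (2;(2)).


Σ has 14 primitive collections:

  P = {0,6}:  v_{0} + v_{6} = 0  ⟹  sig = (2;())
  P = {4,5}:  v_{4} + v_{5} = 0  ⟹  sig = (2;())
  P = {0,1}:  v_{0} + v_{1} = v_{2}  ⟹  sig = (2;(1))
  P = {0,2}:  v_{0} + v_{2} = v_{5}  ⟹  sig = (2;(1))
  P = {2,4}:  v_{2} + v_{4} = v_{6}  ⟹  sig = (2;(1))
  P = {2,6}:  v_{2} + v_{6} = v_{1}  ⟹  sig = (2;(1))
  P = {5,6}:  v_{5} + v_{6} = v_{2}  ⟹  sig = (2;(1))
  P = {4,6}:  v_{4} + v_{6} = v_{3} + v_{7}  ⟹  sig = (2;(1,1))
  P = {1,4}:  v_{1} + v_{4} = 2·v_{6}  ⟹  sig = (2;(2))
  P = {1,5}:  v_{1} + v_{5} = 2·v_{2}  ⟹  sig = (2;(2))
  P = {0,3,7}:  v_{0} + v_{3} + v_{7} = v_{4}  ⟹  sig = (3;(1))
  P = {3,5,7}:  v_{3} + v_{5} + v_{7} = v_{6}  ⟹  sig = (3;(1))
  P = {2,3,7}:  v_{2} + v_{3} + v_{7} = 2·v_{6}  ⟹  sig = (3;(2))
  P = {1,3,7}:  v_{1} + v_{3} + v_{7} = 3·v_{6}  ⟹  sig = (3;(3))

so the primitive-relation signature multiset is
{ (2;()) ×2,  (2;(1)) ×5,  (2;(1,1)),  (2;(2)) ×2,  (3;(1)) ×2,  (3;(2)),  (3;(3)) }


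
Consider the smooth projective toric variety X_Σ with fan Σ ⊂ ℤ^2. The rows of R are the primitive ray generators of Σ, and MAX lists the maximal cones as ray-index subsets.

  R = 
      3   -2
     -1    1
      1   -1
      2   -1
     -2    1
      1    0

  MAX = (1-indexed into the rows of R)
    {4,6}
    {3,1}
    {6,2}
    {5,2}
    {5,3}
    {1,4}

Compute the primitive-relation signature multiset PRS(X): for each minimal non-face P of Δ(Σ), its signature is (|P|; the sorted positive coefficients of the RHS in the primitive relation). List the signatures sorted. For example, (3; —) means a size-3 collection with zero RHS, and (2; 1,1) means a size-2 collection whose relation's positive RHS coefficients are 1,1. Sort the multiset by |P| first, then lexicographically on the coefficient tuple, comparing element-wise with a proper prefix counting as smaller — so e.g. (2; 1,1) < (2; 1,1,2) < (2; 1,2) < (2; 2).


|primitive collections| = 9. Relations:

  {2,3}:  v_{2} + v_{3} = 0 ; sig = (2; —)
  {4,5}:  v_{4} + v_{5} = 0 ; sig = (2; —)
  {1,2}:  v_{1} + v_{2} = v_{4} ; sig = (2; 1)
  {1,5}:  v_{1} + v_{5} = v_{3} ; sig = (2; 1)
  {2,4}:  v_{2} + v_{4} = v_{6} ; sig = (2; 1)
  {3,4}:  v_{3} + v_{4} = v_{1} ; sig = (2; 1)
  {3,6}:  v_{3} + v_{6} = v_{4} ; sig = (2; 1)
  {5,6}:  v_{5} + v_{6} = v_{2} ; sig = (2; 1)
  {1,6}:  v_{1} + v_{6} = 2·v_{4} ; sig = (2; 2)

Sorted signature multiset PRS(X):
[(2; —), (2; —), (2; 1), (2; 1), (2; 1), (2; 1), (2; 1), (2; 1), (2; 2)]


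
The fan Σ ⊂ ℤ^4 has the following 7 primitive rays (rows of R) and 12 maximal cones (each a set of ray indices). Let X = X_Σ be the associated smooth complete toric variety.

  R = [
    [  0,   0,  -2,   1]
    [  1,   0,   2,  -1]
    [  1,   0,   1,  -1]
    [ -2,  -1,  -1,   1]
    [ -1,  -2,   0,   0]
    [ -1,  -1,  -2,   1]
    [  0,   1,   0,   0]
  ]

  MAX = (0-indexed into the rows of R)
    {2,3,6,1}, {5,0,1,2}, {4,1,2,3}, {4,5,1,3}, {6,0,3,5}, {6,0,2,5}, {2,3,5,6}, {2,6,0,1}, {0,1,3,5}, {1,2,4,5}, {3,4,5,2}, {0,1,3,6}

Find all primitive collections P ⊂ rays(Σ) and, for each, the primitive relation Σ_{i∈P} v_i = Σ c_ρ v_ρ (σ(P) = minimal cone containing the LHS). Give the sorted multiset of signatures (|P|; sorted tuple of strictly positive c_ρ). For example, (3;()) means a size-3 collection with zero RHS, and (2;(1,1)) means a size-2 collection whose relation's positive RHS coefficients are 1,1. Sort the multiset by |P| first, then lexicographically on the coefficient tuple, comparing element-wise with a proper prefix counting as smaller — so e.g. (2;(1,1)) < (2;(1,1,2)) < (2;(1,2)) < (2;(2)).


Minimal non-faces — 5 found among 7 rays, 12 max cones:

  {4,6}:  v_{4} + v_{6} = v_{2} + v_{3}  →  sig = (2;(1,1))
  {0,4}:  v_{0} + v_{4} = v_{1} + 2·v_{5}  →  sig = (2;(1,2))
  {1,5,6}:  v_{1} + v_{5} + v_{6} = 0  →  sig = (3;())
  {0,2,3}:  v_{0} + v_{2} + v_{3} = v_{5}  →  sig = (3;(1))
  {1,2,3,5}:  v_{1} + v_{2} + v_{3} + v_{5} = v_{4}  →  sig = (4;(1))

Hence PRS(X_Σ) =
{ (2;(1,1)),  (2;(1,2)),  (3;()),  (3;(1)),  (4;(1)) }


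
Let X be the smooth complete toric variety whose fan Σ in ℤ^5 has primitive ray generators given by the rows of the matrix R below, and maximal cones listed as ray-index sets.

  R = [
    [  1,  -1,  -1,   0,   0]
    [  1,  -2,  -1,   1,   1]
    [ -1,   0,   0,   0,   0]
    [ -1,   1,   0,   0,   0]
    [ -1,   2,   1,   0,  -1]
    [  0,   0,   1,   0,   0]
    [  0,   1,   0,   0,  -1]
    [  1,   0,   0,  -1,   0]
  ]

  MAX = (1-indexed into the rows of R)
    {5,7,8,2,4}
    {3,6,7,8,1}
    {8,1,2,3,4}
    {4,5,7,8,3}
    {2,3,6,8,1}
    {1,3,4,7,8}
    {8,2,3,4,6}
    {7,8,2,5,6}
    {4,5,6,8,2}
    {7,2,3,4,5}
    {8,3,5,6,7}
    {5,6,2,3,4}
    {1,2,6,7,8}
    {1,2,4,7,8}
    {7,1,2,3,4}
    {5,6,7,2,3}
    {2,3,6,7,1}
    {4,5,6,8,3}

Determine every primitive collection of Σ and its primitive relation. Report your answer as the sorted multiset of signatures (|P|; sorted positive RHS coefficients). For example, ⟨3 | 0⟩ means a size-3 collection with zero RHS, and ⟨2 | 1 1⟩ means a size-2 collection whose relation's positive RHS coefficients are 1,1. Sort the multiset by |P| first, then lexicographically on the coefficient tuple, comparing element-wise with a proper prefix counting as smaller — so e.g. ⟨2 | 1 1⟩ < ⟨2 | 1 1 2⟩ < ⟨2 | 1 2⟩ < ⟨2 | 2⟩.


5 minimal non-faces of Δ(Σ) (on 8 rays):

  P = {1,5}:  v_{1} + v_{5} = v_{7}  ⇒ sig = ⟨2 | 1⟩
  P = {1,4,6}:  v_{1} + v_{4} + v_{6} = 0  ⇒ sig = ⟨3 | 0⟩
  P = {4,6,7}:  v_{4} + v_{6} + v_{7} = v_{5}  ⇒ sig = ⟨3 | 1⟩
  P = {2,3,5,8}:  v_{2} + v_{3} + v_{5} + v_{8} = 0  ⇒ sig = ⟨4 | 0⟩
  P = {2,3,7,8}:  v_{2} + v_{3} + v_{7} + v_{8} = v_{1}  ⇒ sig = ⟨4 | 1⟩

so the primitive-relation signature multiset is
{ ⟨2 | 1⟩,  ⟨3 | 0⟩,  ⟨3 | 1⟩,  ⟨4 | 0⟩,  ⟨4 | 1⟩ }


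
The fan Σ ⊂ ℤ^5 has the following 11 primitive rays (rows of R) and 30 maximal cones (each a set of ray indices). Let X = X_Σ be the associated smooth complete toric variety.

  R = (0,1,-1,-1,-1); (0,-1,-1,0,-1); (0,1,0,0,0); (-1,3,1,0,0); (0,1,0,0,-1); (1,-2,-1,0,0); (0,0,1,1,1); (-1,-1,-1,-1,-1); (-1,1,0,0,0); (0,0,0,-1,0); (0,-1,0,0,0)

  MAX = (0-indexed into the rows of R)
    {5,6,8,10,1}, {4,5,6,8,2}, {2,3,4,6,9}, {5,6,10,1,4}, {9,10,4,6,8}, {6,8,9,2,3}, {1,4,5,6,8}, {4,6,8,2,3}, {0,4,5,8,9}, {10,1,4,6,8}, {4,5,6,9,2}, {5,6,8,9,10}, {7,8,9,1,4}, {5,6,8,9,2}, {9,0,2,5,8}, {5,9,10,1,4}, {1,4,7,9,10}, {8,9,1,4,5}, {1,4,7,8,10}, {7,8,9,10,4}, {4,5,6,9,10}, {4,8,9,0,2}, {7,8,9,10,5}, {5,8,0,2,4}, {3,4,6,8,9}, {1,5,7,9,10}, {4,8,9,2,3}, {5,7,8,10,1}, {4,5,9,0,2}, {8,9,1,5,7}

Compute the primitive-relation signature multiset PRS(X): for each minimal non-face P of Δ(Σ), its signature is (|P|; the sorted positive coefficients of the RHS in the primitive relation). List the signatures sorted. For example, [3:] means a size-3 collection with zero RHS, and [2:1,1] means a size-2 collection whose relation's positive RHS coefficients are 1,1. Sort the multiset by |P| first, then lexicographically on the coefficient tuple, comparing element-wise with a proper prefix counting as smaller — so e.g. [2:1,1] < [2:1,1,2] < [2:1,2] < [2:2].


20 minimal non-faces of Δ(Σ) (on 11 rays):

  • {2,10}:  v_{2} + v_{10} = 0  so sig = [2:]
  • {0,6}:  v_{0} + v_{6} = v_{2}  so sig = [2:1]
  • {3,5}:  v_{3} + v_{5} = v_{2}  so sig = [2:1]
  • {1,3}:  v_{1} + v_{3} = v_{4} + v_{8}  so sig = [2:1,1]
  • {1,2}:  v_{1} + v_{2} = v_{4} + v_{5} + v_{8}  so sig = [2:1,1,1]
  • {2,7}:  v_{2} + v_{7} = v_{1} + v_{8} + v_{9}  so sig = [2:1,1,1]
  • {0,10}:  v_{0} + v_{10} = v_{4} + v_{5} + v_{8} + v_{9}  so sig = [2:1,1,1,1]
  • {3,10}:  v_{3} + v_{10} = v_{4} + v_{6} + v_{8} + v_{9}  so sig = [2:1,1,1,1]
  • {0,3}:  v_{0} + v_{3} = 2·v_{2} + v_{4} + v_{8} + v_{9}  so sig = [2:1,1,1,2]
  • {3,7}:  v_{3} + v_{7} = v_{4} + 2·v_{8} + v_{9} + v_{10}  so sig = [2:1,1,1,2]
  • {0,7}:  v_{0} + v_{7} = v_{1} + v_{4} + v_{5} + 2·v_{8} + 2·v_{9}  so sig = [2:1,1,1,2,2]
  • {6,7}:  v_{6} + v_{7} = v_{8} + 2·v_{10}  so sig = [2:1,2]
  • {0,1}:  v_{0} + v_{1} = 2·v_{4} + 2·v_{5} + 2·v_{8} + v_{9}  so sig = [2:1,2,2,2]
  • {1,6,9}:  v_{1} + v_{6} + v_{9} = v_{10}  so sig = [3:1]
  • {4,5,7}:  v_{4} + v_{5} + v_{7} = 2·v_{1} + v_{9}  so sig = [3:1,2]
  • {1,8,9,10}:  v_{1} + v_{8} + v_{9} + v_{10} = v_{7}  so sig = [4:1]
  • {4,5,8,10}:  v_{4} + v_{5} + v_{8} + v_{10} = v_{1}  so sig = [4:1]
  • {4,5,6,8,9}:  v_{4} + v_{5} + v_{6} + v_{8} + v_{9} = 0  so sig = [5:]
  • {2,4,5,8,9}:  v_{2} + v_{4} + v_{5} + v_{8} + v_{9} = v_{0}  so sig = [5:1]
  • {2,4,6,8,9}:  v_{2} + v_{4} + v_{6} + v_{8} + v_{9} = v_{3}  so sig = [5:1]

Sorted signature multiset PRS(X):
[[2:], [2:1], [2:1], [2:1,1], [2:1,1,1], [2:1,1,1], [2:1,1,1,1], [2:1,1,1,1], [2:1,1,1,2], [2:1,1,1,2], [2:1,1,1,2,2], [2:1,2], [2:1,2,2,2], [3:1], [3:1,2], [4:1], [4:1], [5:], [5:1], [5:1]]


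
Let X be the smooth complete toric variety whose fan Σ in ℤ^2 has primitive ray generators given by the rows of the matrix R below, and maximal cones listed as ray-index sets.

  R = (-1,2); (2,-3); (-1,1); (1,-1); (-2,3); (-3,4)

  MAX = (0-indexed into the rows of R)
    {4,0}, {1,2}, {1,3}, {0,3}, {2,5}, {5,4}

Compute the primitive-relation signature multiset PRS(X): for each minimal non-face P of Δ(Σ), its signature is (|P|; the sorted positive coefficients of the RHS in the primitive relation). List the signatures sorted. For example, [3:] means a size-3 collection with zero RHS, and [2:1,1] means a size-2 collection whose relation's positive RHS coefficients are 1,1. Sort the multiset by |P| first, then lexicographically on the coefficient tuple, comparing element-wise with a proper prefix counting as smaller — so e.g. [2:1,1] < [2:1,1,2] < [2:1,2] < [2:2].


9 collections generate NE(X_Σ); each relation:

  P = {1,4}:  v_{1} + v_{4} = 0 — sig = [2:]
  P = {2,3}:  v_{2} + v_{3} = 0 — sig = [2:]
  P = {0,1}:  v_{0} + v_{1} = v_{3} — sig = [2:1]
  P = {0,2}:  v_{0} + v_{2} = v_{4} — sig = [2:1]
  P = {1,5}:  v_{1} + v_{5} = v_{2} — sig = [2:1]
  P = {2,4}:  v_{2} + v_{4} = v_{5} — sig = [2:1]
  P = {3,4}:  v_{3} + v_{4} = v_{0} — sig = [2:1]
  P = {3,5}:  v_{3} + v_{5} = v_{4} — sig = [2:1]
  P = {0,5}:  v_{0} + v_{5} = 2·v_{4} — sig = [2:2]

Signatures (|P|; sorted positive RHS coefficients), sorted:
{ [2:] ×2,  [2:1] ×6,  [2:2] }


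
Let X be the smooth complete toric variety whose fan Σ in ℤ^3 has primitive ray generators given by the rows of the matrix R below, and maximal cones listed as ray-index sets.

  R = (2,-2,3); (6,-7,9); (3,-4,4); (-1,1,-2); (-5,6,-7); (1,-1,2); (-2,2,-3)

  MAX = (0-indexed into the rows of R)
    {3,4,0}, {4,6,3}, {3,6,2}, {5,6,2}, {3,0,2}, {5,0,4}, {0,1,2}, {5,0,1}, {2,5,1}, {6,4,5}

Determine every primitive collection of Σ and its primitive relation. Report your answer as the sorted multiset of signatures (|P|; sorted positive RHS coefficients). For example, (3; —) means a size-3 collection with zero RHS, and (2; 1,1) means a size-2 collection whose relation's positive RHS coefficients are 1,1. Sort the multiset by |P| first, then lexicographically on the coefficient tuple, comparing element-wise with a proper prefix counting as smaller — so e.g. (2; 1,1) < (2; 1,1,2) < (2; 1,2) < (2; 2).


The 7 primitive collections of Σ (r=7, n=3):

  {0,6}:  v_{0} + v_{6} = 0 — sig = (2; —)
  {3,5}:  v_{3} + v_{5} = 0 — sig = (2; —)
  {1,4}:  v_{1} + v_{4} = v_{5} — sig = (2; 1)
  {2,4}:  v_{2} + v_{4} = v_{6} — sig = (2; 1)
  {1,3}:  v_{1} + v_{3} = v_{0} + v_{2} — sig = (2; 1,1)
  {1,6}:  v_{1} + v_{6} = v_{2} + v_{5} — sig = (2; 1,1)
  {0,2,5}:  v_{0} + v_{2} + v_{5} = v_{1} — sig = (3; 1)

Signatures (|P|; sorted positive RHS coefficients), sorted:
[(2; —), (2; —), (2; 1), (2; 1), (2; 1,1), (2; 1,1), (3; 1)]


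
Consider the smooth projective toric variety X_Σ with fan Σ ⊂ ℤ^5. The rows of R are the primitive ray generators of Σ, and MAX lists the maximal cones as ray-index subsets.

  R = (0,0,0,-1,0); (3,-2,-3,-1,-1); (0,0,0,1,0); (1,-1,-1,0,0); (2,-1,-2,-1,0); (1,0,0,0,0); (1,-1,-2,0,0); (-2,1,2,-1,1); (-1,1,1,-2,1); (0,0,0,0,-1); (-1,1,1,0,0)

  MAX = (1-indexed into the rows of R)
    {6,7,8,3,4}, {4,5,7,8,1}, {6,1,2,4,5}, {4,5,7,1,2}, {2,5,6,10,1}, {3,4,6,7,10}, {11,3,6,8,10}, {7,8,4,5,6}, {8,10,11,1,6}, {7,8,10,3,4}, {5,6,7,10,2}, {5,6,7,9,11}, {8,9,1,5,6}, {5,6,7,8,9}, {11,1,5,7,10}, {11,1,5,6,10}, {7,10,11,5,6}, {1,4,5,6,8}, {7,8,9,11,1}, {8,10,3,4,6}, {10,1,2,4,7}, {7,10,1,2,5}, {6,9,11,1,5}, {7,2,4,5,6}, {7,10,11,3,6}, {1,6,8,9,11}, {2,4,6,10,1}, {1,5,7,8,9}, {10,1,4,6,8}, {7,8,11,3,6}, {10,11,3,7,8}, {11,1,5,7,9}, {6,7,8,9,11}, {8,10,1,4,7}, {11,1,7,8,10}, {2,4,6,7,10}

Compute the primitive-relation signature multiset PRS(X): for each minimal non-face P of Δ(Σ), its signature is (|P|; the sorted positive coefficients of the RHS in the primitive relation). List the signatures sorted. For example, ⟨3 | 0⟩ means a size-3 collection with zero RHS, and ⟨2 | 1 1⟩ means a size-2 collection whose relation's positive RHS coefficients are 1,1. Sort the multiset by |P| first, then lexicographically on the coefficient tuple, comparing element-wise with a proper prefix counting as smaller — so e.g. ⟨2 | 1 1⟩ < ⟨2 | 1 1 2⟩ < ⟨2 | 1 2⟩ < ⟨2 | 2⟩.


15 minimal non-faces of Δ(Σ) (on 11 rays):

  • {1,3}:  v_{1} + v_{3} = 0  so sig = ⟨2 | 0⟩
  • {4,11}:  v_{4} + v_{11} = 0  so sig = ⟨2 | 0⟩
  • {2,11}:  v_{2} + v_{11} = v_{5} + v_{10}  so sig = ⟨2 | 1 1⟩
  • {3,5}:  v_{3} + v_{5} = v_{6} + v_{7}  so sig = ⟨2 | 1 1⟩
  • {4,9}:  v_{4} + v_{9} = v_{5} + v_{8}  so sig = ⟨2 | 1 1⟩
  • {2,3}:  v_{2} + v_{3} = v_{4} + v_{6} + v_{7} + v_{10}  so sig = ⟨2 | 1 1 1 1⟩
  • {3,9}:  v_{3} + v_{9} = v_{6} + v_{7} + v_{8} + v_{11}  so sig = ⟨2 | 1 1 1 1⟩
  • {2,8}:  v_{2} + v_{8} = 2·v_{1} + v_{4}  so sig = ⟨2 | 1 2⟩
  • {2,9}:  v_{2} + v_{9} = 2·v_{1} + v_{5}  so sig = ⟨2 | 1 2⟩
  • {9,10}:  v_{9} + v_{10} = 2·v_{1} + v_{11}  so sig = ⟨2 | 1 2⟩
  • {1,6,7}:  v_{1} + v_{6} + v_{7} = v_{5}  so sig = ⟨3 | 1⟩
  • {4,5,10}:  v_{4} + v_{5} + v_{10} = v_{2}  so sig = ⟨3 | 1⟩
  • {5,8,11}:  v_{5} + v_{8} + v_{11} = v_{9}  so sig = ⟨3 | 1⟩
  • {5,8,10}:  v_{5} + v_{8} + v_{10} = 2·v_{1}  so sig = ⟨3 | 2⟩
  • {6,7,8,10}:  v_{6} + v_{7} + v_{8} + v_{10} = v_{1}  so sig = ⟨4 | 1⟩

Signatures (|P|; sorted positive RHS coefficients), sorted:
[⟨2 | 0⟩, ⟨2 | 0⟩, ⟨2 | 1 1⟩, ⟨2 | 1 1⟩, ⟨2 | 1 1⟩, ⟨2 | 1 1 1 1⟩, ⟨2 | 1 1 1 1⟩, ⟨2 | 1 2⟩, ⟨2 | 1 2⟩, ⟨2 | 1 2⟩, ⟨3 | 1⟩, ⟨3 | 1⟩, ⟨3 | 1⟩, ⟨3 | 2⟩, ⟨4 | 1⟩]


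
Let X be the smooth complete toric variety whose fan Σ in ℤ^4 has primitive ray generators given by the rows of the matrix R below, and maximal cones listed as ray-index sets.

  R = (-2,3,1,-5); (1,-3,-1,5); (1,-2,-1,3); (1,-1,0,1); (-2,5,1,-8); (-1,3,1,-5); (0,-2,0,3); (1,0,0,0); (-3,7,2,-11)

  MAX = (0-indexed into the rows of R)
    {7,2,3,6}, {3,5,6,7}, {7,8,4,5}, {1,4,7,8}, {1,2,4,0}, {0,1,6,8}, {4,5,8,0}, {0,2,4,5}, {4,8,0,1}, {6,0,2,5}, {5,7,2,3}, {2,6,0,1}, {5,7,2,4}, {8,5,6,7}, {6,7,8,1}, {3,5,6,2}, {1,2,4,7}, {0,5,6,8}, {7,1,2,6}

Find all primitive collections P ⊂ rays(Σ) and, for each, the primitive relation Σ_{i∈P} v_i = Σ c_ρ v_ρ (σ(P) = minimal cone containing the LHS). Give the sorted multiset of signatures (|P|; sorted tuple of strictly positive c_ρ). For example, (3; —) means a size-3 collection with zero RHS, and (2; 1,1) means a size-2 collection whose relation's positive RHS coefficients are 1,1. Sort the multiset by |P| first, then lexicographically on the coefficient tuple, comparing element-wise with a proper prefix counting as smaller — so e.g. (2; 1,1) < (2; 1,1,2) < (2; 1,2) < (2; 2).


Δ(Σ) — 9 vertices, 9 min non-faces:

  P={1,5}:  v_{1} + v_{5} = 0 ; sig = (2; —)
  P={0,7}:  v_{0} + v_{7} = v_{5} ; sig = (2; 1)
  P={2,8}:  v_{2} + v_{8} = v_{4} ; sig = (2; 1)
  P={4,6}:  v_{4} + v_{6} = v_{0} ; sig = (2; 1)
  P={1,3}:  v_{1} + v_{3} = v_{2} + v_{6} + v_{7} ; sig = (2; 1,1,1)
  P={0,3}:  v_{0} + v_{3} = v_{2} + 2·v_{5} + v_{6} ; sig = (2; 1,1,2)
  P={3,4}:  v_{3} + v_{4} = v_{2} + 2·v_{5} ; sig = (2; 1,2)
  P={3,8}:  v_{3} + v_{8} = 2·v_{5} ; sig = (2; 2)
  P={2,5,6,7}:  v_{2} + v_{5} + v_{6} + v_{7} = v_{3} ; sig = (4; 1)

Sorted signature multiset PRS(X):
{ (2; —),  (2; 1) ×3,  (2; 1,1,1),  (2; 1,1,2),  (2; 1,2),  (2; 2),  (4; 1) }


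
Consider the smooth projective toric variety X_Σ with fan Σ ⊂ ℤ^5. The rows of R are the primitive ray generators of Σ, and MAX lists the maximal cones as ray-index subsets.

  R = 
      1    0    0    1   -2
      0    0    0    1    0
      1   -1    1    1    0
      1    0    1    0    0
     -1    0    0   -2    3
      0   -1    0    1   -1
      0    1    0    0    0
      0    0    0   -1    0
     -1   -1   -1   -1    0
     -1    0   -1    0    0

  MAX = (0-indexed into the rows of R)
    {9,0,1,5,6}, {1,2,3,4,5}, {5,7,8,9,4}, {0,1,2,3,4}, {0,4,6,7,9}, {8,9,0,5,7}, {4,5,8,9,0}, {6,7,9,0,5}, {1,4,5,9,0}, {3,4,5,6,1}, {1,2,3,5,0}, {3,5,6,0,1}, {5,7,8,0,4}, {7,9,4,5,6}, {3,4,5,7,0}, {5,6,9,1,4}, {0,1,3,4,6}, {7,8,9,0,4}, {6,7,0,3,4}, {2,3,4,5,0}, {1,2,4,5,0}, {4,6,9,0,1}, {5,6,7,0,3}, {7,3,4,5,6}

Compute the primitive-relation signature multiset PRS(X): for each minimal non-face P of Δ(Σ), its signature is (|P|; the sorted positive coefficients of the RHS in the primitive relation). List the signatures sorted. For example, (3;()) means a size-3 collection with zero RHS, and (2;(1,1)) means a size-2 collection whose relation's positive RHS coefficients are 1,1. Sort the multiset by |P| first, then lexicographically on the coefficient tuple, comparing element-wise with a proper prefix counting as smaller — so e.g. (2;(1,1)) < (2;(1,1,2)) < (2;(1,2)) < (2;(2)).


Δ(Σ) — 10 vertices, 12 min non-faces:

  {1,7}:  v_{1} + v_{7} = 0 — sig = (2;())
  {3,9}:  v_{3} + v_{9} = 0 — sig = (2;())
  {2,6}:  v_{2} + v_{6} = v_{1} + v_{3} — sig = (2;(1,1))
  {6,8}:  v_{6} + v_{8} = v_{7} + v_{9} — sig = (2;(1,1))
  {1,8}:  v_{1} + v_{8} = v_{0} + v_{4} + v_{5} + v_{9} — sig = (2;(1,1,1,1))
  {2,7}:  v_{2} + v_{7} = v_{0} + v_{3} + v_{4} + v_{5} — sig = (2;(1,1,1,1))
  {2,9}:  v_{2} + v_{9} = v_{0} + v_{1} + v_{4} + v_{5} — sig = (2;(1,1,1,1))
  {3,8}:  v_{3} + v_{8} = v_{0} + v_{4} + v_{5} + v_{7} — sig = (2;(1,1,1,1))
  {2,8}:  v_{2} + v_{8} = 2·v_{0} + 2·v_{4} + 2·v_{5} — sig = (2;(2,2,2))
  {0,4,5,6}:  v_{0} + v_{4} + v_{5} + v_{6} = 0 — sig = (4;())
  {0,1,3,4,5}:  v_{0} + v_{1} + v_{3} + v_{4} + v_{5} = v_{2} — sig = (5;(1))
  {0,4,5,7,9}:  v_{0} + v_{4} + v_{5} + v_{7} + v_{9} = v_{8} — sig = (5;(1))

Hence PRS(X_Σ) =
    (2;())
    (2;())
    (2;(1,1))
    (2;(1,1))
    (2;(1,1,1,1))
    (2;(1,1,1,1))
    (2;(1,1,1,1))
    (2;(1,1,1,1))
    (2;(2,2,2))
    (4;())
    (5;(1))
    (5;(1))


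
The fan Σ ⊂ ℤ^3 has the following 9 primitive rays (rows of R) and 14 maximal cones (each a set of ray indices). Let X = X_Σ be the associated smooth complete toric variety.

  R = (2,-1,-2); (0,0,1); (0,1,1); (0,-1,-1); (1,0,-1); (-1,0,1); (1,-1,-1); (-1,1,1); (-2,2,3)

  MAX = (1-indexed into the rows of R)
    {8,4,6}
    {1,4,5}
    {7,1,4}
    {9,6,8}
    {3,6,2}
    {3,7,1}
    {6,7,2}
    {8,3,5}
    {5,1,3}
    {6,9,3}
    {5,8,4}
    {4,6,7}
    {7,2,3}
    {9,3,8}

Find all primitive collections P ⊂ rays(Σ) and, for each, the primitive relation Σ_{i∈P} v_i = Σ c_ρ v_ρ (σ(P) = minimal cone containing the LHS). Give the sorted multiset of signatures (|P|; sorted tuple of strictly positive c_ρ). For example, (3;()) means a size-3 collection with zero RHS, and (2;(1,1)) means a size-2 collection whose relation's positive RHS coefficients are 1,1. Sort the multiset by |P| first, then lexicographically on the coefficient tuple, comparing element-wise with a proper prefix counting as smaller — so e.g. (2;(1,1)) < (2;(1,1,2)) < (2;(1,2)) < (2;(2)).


Primitive collections (17):

  {3,4}:  v_{3} + v_{4} = 0  ⟹  sig = (2;())
  {5,6}:  v_{5} + v_{6} = 0  ⟹  sig = (2;())
  {7,8}:  v_{7} + v_{8} = 0  ⟹  sig = (2;())
  {1,6}:  v_{1} + v_{6} = v_{7}  ⟹  sig = (2;(1))
  {1,8}:  v_{1} + v_{8} = v_{5}  ⟹  sig = (2;(1))
  {1,9}:  v_{1} + v_{9} = v_{3}  ⟹  sig = (2;(1))
  {5,7}:  v_{5} + v_{7} = v_{1}  ⟹  sig = (2;(1))
  {2,4}:  v_{2} + v_{4} = v_{6} + v_{7}  ⟹  sig = (2;(1,1))
  {2,5}:  v_{2} + v_{5} = v_{3} + v_{7}  ⟹  sig = (2;(1,1))
  {2,8}:  v_{2} + v_{8} = v_{3} + v_{6}  ⟹  sig = (2;(1,1))
  {4,9}:  v_{4} + v_{9} = v_{6} + v_{8}  ⟹  sig = (2;(1,1))
  {5,9}:  v_{5} + v_{9} = v_{3} + v_{8}  ⟹  sig = (2;(1,1))
  {7,9}:  v_{7} + v_{9} = v_{3} + v_{6}  ⟹  sig = (2;(1,1))
  {1,2}:  v_{1} + v_{2} = v_{3} + 2·v_{7}  ⟹  sig = (2;(1,2))
  {2,9}:  v_{2} + v_{9} = 2·v_{3} + 2·v_{6}  ⟹  sig = (2;(2,2))
  {3,6,7}:  v_{3} + v_{6} + v_{7} = v_{2}  ⟹  sig = (3;(1))
  {3,6,8}:  v_{3} + v_{6} + v_{8} = v_{9}  ⟹  sig = (3;(1))

so the primitive-relation signature multiset is
[(2;()), (2;()), (2;()), (2;(1)), (2;(1)), (2;(1)), (2;(1)), (2;(1,1)), (2;(1,1)), (2;(1,1)), (2;(1,1)), (2;(1,1)), (2;(1,1)), (2;(1,2)), (2;(2,2)), (3;(1)), (3;(1))]


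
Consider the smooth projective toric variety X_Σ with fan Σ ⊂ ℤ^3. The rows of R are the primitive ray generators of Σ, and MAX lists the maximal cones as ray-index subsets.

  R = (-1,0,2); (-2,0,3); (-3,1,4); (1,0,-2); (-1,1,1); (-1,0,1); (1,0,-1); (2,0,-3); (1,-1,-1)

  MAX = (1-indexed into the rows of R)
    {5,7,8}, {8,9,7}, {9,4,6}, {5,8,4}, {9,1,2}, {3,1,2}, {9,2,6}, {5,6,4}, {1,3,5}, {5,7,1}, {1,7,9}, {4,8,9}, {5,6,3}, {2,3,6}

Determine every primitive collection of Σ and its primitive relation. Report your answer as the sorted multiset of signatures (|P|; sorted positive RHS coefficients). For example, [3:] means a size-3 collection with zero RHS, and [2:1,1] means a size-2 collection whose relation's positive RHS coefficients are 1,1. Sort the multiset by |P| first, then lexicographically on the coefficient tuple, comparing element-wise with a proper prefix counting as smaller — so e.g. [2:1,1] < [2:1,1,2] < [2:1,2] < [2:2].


The 15 primitive collections of Σ (r=9, n=3):

  P = {1,4}:  v_{1} + v_{4} = 0 — sig = [2:]
  P = {2,8}:  v_{2} + v_{8} = 0 — sig = [2:]
  P = {5,9}:  v_{5} + v_{9} = 0 — sig = [2:]
  P = {6,7}:  v_{6} + v_{7} = 0 — sig = [2:]
  P = {1,6}:  v_{1} + v_{6} = v_{2} — sig = [2:1]
  P = {1,8}:  v_{1} + v_{8} = v_{7} — sig = [2:1]
  P = {2,4}:  v_{2} + v_{4} = v_{6} — sig = [2:1]
  P = {2,5}:  v_{2} + v_{5} = v_{3} — sig = [2:1]
  P = {2,7}:  v_{2} + v_{7} = v_{1} — sig = [2:1]
  P = {3,8}:  v_{3} + v_{8} = v_{5} — sig = [2:1]
  P = {3,9}:  v_{3} + v_{9} = v_{2} — sig = [2:1]
  P = {4,7}:  v_{4} + v_{7} = v_{8} — sig = [2:1]
  P = {6,8}:  v_{6} + v_{8} = v_{4} — sig = [2:1]
  P = {3,4}:  v_{3} + v_{4} = v_{5} + v_{6} — sig = [2:1,1]
  P = {3,7}:  v_{3} + v_{7} = v_{1} + v_{5} — sig = [2:1,1]

Hence PRS(X_Σ) =
{ [2:] ×4,  [2:1] ×9,  [2:1,1] ×2 }


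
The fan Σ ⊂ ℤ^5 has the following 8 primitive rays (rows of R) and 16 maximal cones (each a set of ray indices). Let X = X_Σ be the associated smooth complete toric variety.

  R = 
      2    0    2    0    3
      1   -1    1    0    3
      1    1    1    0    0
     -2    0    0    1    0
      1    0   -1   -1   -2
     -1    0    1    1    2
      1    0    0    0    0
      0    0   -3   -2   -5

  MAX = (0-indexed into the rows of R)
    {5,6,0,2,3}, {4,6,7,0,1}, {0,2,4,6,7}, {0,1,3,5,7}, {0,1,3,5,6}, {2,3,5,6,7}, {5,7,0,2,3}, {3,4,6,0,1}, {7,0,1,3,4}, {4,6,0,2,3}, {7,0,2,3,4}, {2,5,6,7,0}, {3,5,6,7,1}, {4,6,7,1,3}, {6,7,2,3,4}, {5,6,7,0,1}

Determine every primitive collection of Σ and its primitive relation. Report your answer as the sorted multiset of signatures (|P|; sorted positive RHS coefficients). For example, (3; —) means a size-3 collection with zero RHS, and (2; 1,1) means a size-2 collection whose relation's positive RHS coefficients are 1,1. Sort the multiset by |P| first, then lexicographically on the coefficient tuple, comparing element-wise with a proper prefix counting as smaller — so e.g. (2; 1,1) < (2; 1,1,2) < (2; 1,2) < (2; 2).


3 minimal non-faces of Δ(Σ) (on 8 rays):

  {4,5}:  v_{4} + v_{5} = 0  so sig = (2; —)
  {1,2}:  v_{1} + v_{2} = v_{0}  so sig = (2; 1)
  {0,3,6,7}:  v_{0} + v_{3} + v_{6} + v_{7} = v_{4}  so sig = (4; 1)

Sorted signature multiset PRS(X):
    |P|=2: 2 collections, coeffs (), (1)
    |P|=4: 1 collection, coeffs (1)


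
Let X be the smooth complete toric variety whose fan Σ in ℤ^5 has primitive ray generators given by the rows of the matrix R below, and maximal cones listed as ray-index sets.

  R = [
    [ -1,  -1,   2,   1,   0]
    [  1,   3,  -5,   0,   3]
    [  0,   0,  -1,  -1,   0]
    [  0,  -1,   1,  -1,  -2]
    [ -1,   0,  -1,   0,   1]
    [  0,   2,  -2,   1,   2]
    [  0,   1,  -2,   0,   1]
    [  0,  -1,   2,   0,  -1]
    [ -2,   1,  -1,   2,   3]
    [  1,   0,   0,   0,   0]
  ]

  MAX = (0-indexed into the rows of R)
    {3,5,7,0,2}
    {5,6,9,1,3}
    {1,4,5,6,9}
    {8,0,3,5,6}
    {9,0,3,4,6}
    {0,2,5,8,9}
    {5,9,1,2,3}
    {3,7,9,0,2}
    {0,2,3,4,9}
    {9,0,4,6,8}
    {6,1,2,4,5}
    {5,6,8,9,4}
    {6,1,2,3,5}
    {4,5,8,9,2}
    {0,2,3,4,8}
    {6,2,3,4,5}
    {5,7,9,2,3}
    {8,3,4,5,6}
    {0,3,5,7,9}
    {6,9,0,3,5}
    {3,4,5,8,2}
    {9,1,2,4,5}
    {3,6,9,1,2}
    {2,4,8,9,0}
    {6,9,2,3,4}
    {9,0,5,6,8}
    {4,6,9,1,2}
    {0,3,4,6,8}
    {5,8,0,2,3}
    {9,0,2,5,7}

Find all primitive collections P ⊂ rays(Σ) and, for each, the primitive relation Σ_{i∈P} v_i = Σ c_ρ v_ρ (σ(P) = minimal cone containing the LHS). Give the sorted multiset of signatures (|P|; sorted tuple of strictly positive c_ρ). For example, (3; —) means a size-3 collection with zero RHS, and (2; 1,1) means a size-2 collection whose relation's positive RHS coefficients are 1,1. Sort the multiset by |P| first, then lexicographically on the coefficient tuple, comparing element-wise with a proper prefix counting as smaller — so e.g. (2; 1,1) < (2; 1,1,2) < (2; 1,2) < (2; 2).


Σ has 14 primitive collections:

  P={6,7}:  v_{6} + v_{7} = 0  so sig = (2; —)
  P={4,7}:  v_{4} + v_{7} = v_{0} + v_{2}  so sig = (2; 1,1)
  P={0,1}:  v_{0} + v_{1} = v_{4} + v_{5} + v_{9}  so sig = (2; 1,1,1)
  P={1,7}:  v_{1} + v_{7} = v_{2} + v_{5} + v_{9}  so sig = (2; 1,1,1)
  P={7,8}:  v_{7} + v_{8} = 2·v_{0} + v_{2} + v_{5}  so sig = (2; 1,1,2)
  P={1,8}:  v_{1} + v_{8} = 2·v_{4} + 2·v_{5} + v_{9}  so sig = (2; 1,2,2)
  P={0,2,6}:  v_{0} + v_{2} + v_{6} = v_{4}  so sig = (3; 1)
  P={0,4,5}:  v_{0} + v_{4} + v_{5} = v_{8}  so sig = (3; 1)
  P={3,8,9}:  v_{3} + v_{8} + v_{9} = v_{0} + v_{6}  so sig = (3; 1,1)
  P={1,3,4}:  v_{1} + v_{3} + v_{4} = v_{2} + 2·v_{6}  so sig = (3; 1,2)
  P={2,6,8}:  v_{2} + v_{6} + v_{8} = 2·v_{4} + v_{5}  so sig = (3; 1,2)
  P={2,5,6,9}:  v_{2} + v_{5} + v_{6} + v_{9} = v_{1}  so sig = (4; 1)
  P={3,4,5,9}:  v_{3} + v_{4} + v_{5} + v_{9} = v_{6}  so sig = (4; 1)
  P={0,2,3,5,9}:  v_{0} + v_{2} + v_{3} + v_{5} + v_{9} = 0  so sig = (5; —)

so the primitive-relation signature multiset is
[(2; —), (2; 1,1), (2; 1,1,1), (2; 1,1,1), (2; 1,1,2), (2; 1,2,2), (3; 1), (3; 1), (3; 1,1), (3; 1,2), (3; 1,2), (4; 1), (4; 1), (5; —)]
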